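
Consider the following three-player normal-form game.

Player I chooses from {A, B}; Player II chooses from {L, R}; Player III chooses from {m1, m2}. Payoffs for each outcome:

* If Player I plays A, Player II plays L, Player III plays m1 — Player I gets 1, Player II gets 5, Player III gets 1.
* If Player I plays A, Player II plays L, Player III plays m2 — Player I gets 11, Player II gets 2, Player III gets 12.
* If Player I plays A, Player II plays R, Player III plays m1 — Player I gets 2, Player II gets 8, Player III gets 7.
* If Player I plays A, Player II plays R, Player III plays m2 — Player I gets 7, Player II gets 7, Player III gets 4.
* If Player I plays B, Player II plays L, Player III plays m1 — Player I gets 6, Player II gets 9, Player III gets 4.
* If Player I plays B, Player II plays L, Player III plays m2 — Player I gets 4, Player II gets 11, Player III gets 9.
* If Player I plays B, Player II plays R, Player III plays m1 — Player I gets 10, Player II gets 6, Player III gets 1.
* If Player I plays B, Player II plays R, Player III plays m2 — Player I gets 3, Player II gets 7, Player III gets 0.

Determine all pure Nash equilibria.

none

For each strategy profile, look for a profitable unilateral deviation.
(A, L, m1): Player I can switch to B (1 → 6). Not NE.
(A, L, m2): Player II can switch to R (2 → 7). Not NE.
(A, R, m1): Player I can switch to B (2 → 10). Not NE.
(A, R, m2): Player III can switch to m1 (4 → 7). Not NE.
(B, L, m1): Player III can switch to m2 (4 → 9). Not NE.
(B, L, m2): Player I can switch to A (4 → 11). Not NE.
(B, R, m1): Player II can switch to L (6 → 9). Not NE.
(B, R, m2): Player I can switch to A (3 → 7). Not NE.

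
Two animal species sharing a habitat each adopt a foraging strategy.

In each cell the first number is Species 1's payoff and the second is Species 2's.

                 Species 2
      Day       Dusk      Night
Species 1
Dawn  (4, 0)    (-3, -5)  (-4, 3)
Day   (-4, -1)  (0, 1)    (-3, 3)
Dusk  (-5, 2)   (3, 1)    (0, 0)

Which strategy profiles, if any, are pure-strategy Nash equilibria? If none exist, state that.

Mark each player's best response to every combination of opponents' strategies; a profile where every player is best-responding is a pure Nash equilibrium.
Species 1 against Day: payoffs 4, -4, -5 → best response Dawn.
Species 1 against Dusk: payoffs -3, 0, 3 → best response Dusk.
Species 1 against Night: payoffs -4, -3, 0 → best response Dusk.
Species 2 against Dawn: payoffs 0, -5, 3 → best response Night.
Species 2 against Day: payoffs -1, 1, 3 → best response Night.
Species 2 against Dusk: payoffs 2, 1, 0 → best response Day.
No profile is a mutual best response for all players.

none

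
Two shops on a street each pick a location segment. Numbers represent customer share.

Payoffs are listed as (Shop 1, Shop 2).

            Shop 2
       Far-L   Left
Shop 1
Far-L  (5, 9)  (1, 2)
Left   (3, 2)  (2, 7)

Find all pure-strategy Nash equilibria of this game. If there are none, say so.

Pure-strategy Nash equilibria: (Far-L, Far-L); (Left, Left)

(Far-L, Far-L): Shop 1 gets 5, best alternative 3; Shop 2 gets 9, best alternative 2. No profitable deviation — NE.
(Far-L, Left): Shop 1 can switch to Left (1 → 2). Not NE.
(Left, Far-L): Shop 1 can switch to Far-L (3 → 5). Not NE.
(Left, Left): Shop 1 gets 2, best alternative 1; Shop 2 gets 7, best alternative 2. No profitable deviation — NE.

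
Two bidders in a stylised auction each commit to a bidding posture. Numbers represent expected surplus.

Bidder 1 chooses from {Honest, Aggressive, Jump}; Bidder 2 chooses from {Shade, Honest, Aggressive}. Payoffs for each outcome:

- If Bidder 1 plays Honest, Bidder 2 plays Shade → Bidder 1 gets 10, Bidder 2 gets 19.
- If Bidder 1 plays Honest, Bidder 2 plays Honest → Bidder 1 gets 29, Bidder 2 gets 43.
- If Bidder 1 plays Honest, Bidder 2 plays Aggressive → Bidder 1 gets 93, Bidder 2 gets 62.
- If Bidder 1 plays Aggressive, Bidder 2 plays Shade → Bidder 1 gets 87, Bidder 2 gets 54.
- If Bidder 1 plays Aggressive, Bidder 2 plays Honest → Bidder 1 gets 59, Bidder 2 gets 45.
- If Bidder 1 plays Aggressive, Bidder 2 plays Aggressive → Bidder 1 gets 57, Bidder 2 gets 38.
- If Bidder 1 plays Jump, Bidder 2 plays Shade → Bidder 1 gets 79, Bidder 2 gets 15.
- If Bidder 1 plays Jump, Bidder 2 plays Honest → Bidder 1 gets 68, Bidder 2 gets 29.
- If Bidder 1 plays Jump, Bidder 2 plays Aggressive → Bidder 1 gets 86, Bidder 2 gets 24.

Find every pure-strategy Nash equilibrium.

Bidder 1 against Shade: payoffs 10, 87, 79 → best response Aggressive.
Bidder 1 against Honest: payoffs 29, 59, 68 → best response Jump.
Bidder 1 against Aggressive: payoffs 93, 57, 86 → best response Honest.
Bidder 2 against Honest: payoffs 19, 43, 62 → best response Aggressive.
Bidder 2 against Aggressive: payoffs 54, 45, 38 → best response Shade.
Bidder 2 against Jump: payoffs 15, 29, 24 → best response Honest.
Mutual best responses: (Honest, Aggressive); (Aggressive, Shade); (Jump, Honest).

Pure-strategy Nash equilibria: (Honest, Aggressive); (Aggressive, Shade); (Jump, Honest)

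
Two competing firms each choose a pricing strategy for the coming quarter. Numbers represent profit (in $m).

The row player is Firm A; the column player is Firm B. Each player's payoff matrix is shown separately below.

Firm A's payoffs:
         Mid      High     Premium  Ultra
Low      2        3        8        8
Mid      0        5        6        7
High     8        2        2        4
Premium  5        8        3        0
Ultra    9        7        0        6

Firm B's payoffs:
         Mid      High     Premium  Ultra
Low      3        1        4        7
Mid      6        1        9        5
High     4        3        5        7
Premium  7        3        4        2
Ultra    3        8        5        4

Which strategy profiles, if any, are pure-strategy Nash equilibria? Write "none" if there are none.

(Low, Ultra)

For each strategy profile, look for a profitable unilateral deviation.
(Low, Mid): Firm A can switch to High (2 → 8). Not NE.
(Low, High): Firm A can switch to Mid (3 → 5). Not NE.
(Low, Premium): Firm B can switch to Ultra (4 → 7). Not NE.
(Low, Ultra): Firm A gets 8, best alternative 7; Firm B gets 7, best alternative 4. No profitable deviation — NE.
(Mid, Mid): Firm A can switch to Low (0 → 2). Not NE.
(Mid, High): Firm A can switch to Premium (5 → 8). Not NE.
(Mid, Premium): Firm A can switch to Low (6 → 8). Not NE.
(Mid, Ultra): Firm A can switch to Low (7 → 8). Not NE.
(High, Mid): Firm A can switch to Ultra (8 → 9). Not NE.
(High, High): Firm A can switch to Low (2 → 3). Not NE.
(High, Premium): Firm A can switch to Low (2 → 8). Not NE.
(High, Ultra): Firm A can switch to Low (4 → 8). Not NE.
(Premium, Mid): Firm A can switch to High (5 → 8). Not NE.
(The remaining 7 profiles each have a profitable deviation by the same check.)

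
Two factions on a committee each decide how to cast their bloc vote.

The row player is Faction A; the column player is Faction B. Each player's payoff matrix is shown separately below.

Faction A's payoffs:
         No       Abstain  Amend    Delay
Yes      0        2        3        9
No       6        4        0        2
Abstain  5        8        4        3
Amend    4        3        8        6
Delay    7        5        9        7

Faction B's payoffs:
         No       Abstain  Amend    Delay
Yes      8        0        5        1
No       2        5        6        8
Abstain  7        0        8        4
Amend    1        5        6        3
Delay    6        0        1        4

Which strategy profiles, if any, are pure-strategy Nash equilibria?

The unique pure-strategy Nash equilibrium is (Delay, No).

(Yes, No): Faction A can switch to No (0 → 6). Not NE.
(Yes, Abstain): Faction A can switch to No (2 → 4). Not NE.
(Yes, Amend): Faction A can switch to Abstain (3 → 4). Not NE.
(Yes, Delay): Faction B can switch to No (1 → 8). Not NE.
(No, No): Faction A can switch to Delay (6 → 7). Not NE.
(No, Abstain): Faction A can switch to Abstain (4 → 8). Not NE.
(No, Amend): Faction A can switch to Yes (0 → 3). Not NE.
(No, Delay): Faction A can switch to Yes (2 → 9). Not NE.
(Abstain, No): Faction A can switch to No (5 → 6). Not NE.
(Abstain, Abstain): Faction B can switch to No (0 → 7). Not NE.
(Abstain, Amend): Faction A can switch to Amend (4 → 8). Not NE.
(Abstain, Delay): Faction A can switch to Yes (3 → 9). Not NE.
(Delay, No): Faction A gets 7, best alternative 6; Faction B gets 6, best alternative 4. No profitable deviation — NE.
(The remaining 7 profiles each have a profitable deviation by the same check.)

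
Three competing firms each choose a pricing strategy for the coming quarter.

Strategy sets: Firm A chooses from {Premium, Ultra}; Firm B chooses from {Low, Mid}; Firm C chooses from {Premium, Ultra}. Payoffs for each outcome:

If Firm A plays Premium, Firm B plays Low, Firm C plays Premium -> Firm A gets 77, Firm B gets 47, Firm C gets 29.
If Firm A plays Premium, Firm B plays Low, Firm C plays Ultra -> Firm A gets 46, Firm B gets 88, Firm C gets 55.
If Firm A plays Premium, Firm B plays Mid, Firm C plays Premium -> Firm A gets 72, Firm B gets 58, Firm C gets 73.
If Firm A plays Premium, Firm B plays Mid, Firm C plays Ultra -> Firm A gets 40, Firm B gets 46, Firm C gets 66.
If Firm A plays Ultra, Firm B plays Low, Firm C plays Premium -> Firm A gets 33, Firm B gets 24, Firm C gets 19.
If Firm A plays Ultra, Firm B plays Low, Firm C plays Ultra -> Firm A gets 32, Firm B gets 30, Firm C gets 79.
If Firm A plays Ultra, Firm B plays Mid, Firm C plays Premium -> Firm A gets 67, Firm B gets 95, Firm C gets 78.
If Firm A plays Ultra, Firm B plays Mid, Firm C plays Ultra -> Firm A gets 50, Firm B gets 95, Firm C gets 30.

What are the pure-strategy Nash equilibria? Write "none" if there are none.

(Premium, Low, Ultra) and (Premium, Mid, Premium)

Mark each player's best response to every combination of opponents' strategies; a profile where every player is best-responding is a pure Nash equilibrium.
Firm A against (Low, Premium): payoffs 77, 33 → best response Premium.
Firm A against (Low, Ultra): payoffs 46, 32 → best response Premium.
Firm A against (Mid, Premium): payoffs 72, 67 → best response Premium.
Firm A against (Mid, Ultra): payoffs 40, 50 → best response Ultra.
Firm B against (Premium, Premium): payoffs 47, 58 → best response Mid.
Firm B against (Premium, Ultra): payoffs 88, 46 → best response Low.
Firm B against (Ultra, Premium): payoffs 24, 95 → best response Mid.
Firm B against (Ultra, Ultra): payoffs 30, 95 → best response Mid.
Firm C against (Premium, Low): payoffs 29, 55 → best response Ultra.
Firm C against (Premium, Mid): payoffs 73, 66 → best response Premium.
Firm C against (Ultra, Low): payoffs 19, 79 → best response Ultra.
Firm C against (Ultra, Mid): payoffs 78, 30 → best response Premium.
Mutual best responses: (Premium, Low, Ultra); (Premium, Mid, Premium).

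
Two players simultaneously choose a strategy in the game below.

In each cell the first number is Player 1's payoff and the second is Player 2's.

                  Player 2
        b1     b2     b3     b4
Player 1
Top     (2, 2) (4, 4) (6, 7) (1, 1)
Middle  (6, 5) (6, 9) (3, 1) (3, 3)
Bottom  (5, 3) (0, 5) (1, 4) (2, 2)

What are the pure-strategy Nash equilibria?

Pure-strategy Nash equilibria: (Top, b3), (Middle, b2)

Mark each player's best response to every combination of opponents' strategies; a profile where every player is best-responding is a pure Nash equilibrium.
Player 1 against b1: payoffs 2, 6, 5 → best response Middle.
Player 1 against b2: payoffs 4, 6, 0 → best response Middle.
Player 1 against b3: payoffs 6, 3, 1 → best response Top.
Player 1 against b4: payoffs 1, 3, 2 → best response Middle.
Player 2 against Top: payoffs 2, 4, 7, 1 → best response b3.
Player 2 against Middle: payoffs 5, 9, 1, 3 → best response b2.
Player 2 against Bottom: payoffs 3, 5, 4, 2 → best response b2.
Mutual best responses: (Top, b3); (Middle, b2).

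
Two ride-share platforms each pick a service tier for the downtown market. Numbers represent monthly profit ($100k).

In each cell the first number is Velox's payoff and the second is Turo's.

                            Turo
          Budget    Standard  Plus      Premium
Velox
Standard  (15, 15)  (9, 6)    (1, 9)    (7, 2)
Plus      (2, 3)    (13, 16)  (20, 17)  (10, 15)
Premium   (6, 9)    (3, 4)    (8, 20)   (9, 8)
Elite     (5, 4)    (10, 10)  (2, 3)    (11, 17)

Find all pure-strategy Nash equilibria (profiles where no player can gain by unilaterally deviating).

Mark each player's best response to every combination of opponents' strategies; a profile where every player is best-responding is a pure Nash equilibrium.
Velox against Budget: payoffs 15, 2, 6, 5 → best response Standard.
Velox against Standard: payoffs 9, 13, 3, 10 → best response Plus.
Velox against Plus: payoffs 1, 20, 8, 2 → best response Plus.
Velox against Premium: payoffs 7, 10, 9, 11 → best response Elite.
Turo against Standard: payoffs 15, 6, 9, 2 → best response Budget.
Turo against Plus: payoffs 3, 16, 17, 15 → best response Plus.
Turo against Premium: payoffs 9, 4, 20, 8 → best response Plus.
Turo against Elite: payoffs 4, 10, 3, 17 → best response Premium.
Mutual best responses: (Standard, Budget); (Plus, Plus); (Elite, Premium).

Pure-strategy Nash equilibria: (Standard, Budget); (Plus, Plus); (Elite, Premium)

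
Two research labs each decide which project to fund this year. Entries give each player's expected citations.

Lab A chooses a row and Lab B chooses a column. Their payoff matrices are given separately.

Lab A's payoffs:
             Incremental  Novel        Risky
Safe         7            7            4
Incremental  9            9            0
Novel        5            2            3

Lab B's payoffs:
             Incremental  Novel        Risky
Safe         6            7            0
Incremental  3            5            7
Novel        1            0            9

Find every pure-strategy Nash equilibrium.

Mark each player's best response to every combination of opponents' strategies; a profile where every player is best-responding is a pure Nash equilibrium.
Lab A against Incremental: payoffs 7, 9, 5 → best response Incremental.
Lab A against Novel: payoffs 7, 9, 2 → best response Incremental.
Lab A against Risky: payoffs 4, 0, 3 → best response Safe.
Lab B against Safe: payoffs 6, 7, 0 → best response Novel.
Lab B against Incremental: payoffs 3, 5, 7 → best response Risky.
Lab B against Novel: payoffs 1, 0, 9 → best response Risky.
No profile is a mutual best response for all players.

none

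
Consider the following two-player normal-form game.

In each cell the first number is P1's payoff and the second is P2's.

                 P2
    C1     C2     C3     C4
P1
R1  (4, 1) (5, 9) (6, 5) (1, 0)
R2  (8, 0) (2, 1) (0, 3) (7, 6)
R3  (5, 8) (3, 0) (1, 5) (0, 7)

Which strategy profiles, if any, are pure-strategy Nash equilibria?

Mark each player's best response to every combination of opponents' strategies; a profile where every player is best-responding is a pure Nash equilibrium.
P1 against C1: payoffs 4, 8, 5 → best response R2.
P1 against C2: payoffs 5, 2, 3 → best response R1.
P1 against C3: payoffs 6, 0, 1 → best response R1.
P1 against C4: payoffs 1, 7, 0 → best response R2.
P2 against R1: payoffs 1, 9, 5, 0 → best response C2.
P2 against R2: payoffs 0, 1, 3, 6 → best response C4.
P2 against R3: payoffs 8, 0, 5, 7 → best response C1.
Mutual best responses: (R1, C2); (R2, C4).

The pure Nash equilibria are (R1, C2); (R2, C4).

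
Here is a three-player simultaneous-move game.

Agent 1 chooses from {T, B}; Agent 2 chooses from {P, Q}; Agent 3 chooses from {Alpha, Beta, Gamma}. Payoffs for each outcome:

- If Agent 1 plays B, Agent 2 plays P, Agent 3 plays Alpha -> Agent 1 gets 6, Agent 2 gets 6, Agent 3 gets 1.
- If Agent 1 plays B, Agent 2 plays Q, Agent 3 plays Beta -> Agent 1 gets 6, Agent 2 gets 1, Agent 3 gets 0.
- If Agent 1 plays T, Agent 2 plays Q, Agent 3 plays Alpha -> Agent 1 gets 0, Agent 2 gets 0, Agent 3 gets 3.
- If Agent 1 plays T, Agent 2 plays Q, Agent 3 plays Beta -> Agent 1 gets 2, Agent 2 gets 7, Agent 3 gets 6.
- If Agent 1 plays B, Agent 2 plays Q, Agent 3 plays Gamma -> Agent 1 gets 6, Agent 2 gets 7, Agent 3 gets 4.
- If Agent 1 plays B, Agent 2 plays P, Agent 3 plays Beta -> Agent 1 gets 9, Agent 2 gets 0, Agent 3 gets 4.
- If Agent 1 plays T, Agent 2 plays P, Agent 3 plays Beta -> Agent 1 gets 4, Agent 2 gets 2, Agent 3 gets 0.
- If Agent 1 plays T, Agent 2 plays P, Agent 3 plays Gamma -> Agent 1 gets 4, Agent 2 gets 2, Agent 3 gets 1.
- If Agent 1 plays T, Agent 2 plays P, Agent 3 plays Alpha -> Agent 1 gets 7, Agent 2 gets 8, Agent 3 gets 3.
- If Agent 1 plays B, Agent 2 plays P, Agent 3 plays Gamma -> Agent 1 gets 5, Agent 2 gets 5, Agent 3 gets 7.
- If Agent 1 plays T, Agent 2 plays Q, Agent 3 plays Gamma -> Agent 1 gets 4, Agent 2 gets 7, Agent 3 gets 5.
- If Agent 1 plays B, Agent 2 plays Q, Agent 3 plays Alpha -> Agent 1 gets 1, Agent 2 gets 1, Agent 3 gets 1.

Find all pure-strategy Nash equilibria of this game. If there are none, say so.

Mark each player's best response to every combination of opponents' strategies; a profile where every player is best-responding is a pure Nash equilibrium.
Agent 1 against (P, Alpha): payoffs 7, 6 → best response T.
Agent 1 against (P, Beta): payoffs 4, 9 → best response B.
Agent 1 against (P, Gamma): payoffs 4, 5 → best response B.
Agent 1 against (Q, Alpha): payoffs 0, 1 → best response B.
Agent 1 against (Q, Beta): payoffs 2, 6 → best response B.
Agent 1 against (Q, Gamma): payoffs 4, 6 → best response B.
Agent 2 against (T, Alpha): payoffs 8, 0 → best response P.
Agent 2 against (T, Beta): payoffs 2, 7 → best response Q.
Agent 2 against (T, Gamma): payoffs 2, 7 → best response Q.
Agent 2 against (B, Alpha): payoffs 6, 1 → best response P.
Agent 2 against (B, Beta): payoffs 0, 1 → best response Q.
Agent 2 against (B, Gamma): payoffs 5, 7 → best response Q.
Agent 3 against (T, P): payoffs 3, 0, 1 → best response Alpha.
Agent 3 against (T, Q): payoffs 3, 6, 5 → best response Beta.
Agent 3 against (B, P): payoffs 1, 4, 7 → best response Gamma.
Agent 3 against (B, Q): payoffs 1, 0, 4 → best response Gamma.
Mutual best responses: (T, P, Alpha); (B, Q, Gamma).

The pure Nash equilibria are (T, P, Alpha) and (B, Q, Gamma).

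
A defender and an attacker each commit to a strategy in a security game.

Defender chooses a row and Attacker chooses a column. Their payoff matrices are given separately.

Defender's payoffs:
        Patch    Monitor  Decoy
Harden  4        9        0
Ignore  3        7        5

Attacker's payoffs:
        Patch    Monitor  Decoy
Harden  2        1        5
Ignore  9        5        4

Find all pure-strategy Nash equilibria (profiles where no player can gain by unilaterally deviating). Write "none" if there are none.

There is no pure-strategy Nash equilibrium.

Defender against Patch: payoffs 4, 3 → best response Harden.
Defender against Monitor: payoffs 9, 7 → best response Harden.
Defender against Decoy: payoffs 0, 5 → best response Ignore.
Attacker against Harden: payoffs 2, 1, 5 → best response Decoy.
Attacker against Ignore: payoffs 9, 5, 4 → best response Patch.
No profile is a mutual best response for all players.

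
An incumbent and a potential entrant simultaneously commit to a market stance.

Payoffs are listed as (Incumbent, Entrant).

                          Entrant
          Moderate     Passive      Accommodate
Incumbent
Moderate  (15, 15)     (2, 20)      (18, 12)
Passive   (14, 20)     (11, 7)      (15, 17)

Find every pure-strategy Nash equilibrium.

(Moderate, Moderate): Entrant can switch to Passive (15 → 20). Not NE.
(Moderate, Passive): Incumbent can switch to Passive (2 → 11). Not NE.
(Moderate, Accommodate): Entrant can switch to Moderate (12 → 15). Not NE.
(Passive, Moderate): Incumbent can switch to Moderate (14 → 15). Not NE.
(Passive, Passive): Entrant can switch to Moderate (7 → 20). Not NE.
(Passive, Accommodate): Incumbent can switch to Moderate (15 → 18). Not NE.

There is no pure-strategy Nash equilibrium.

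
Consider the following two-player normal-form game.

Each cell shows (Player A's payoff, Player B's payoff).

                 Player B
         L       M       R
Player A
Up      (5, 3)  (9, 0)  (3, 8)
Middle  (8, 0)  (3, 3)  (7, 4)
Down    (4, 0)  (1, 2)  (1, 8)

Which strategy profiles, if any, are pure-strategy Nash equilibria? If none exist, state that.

(Middle, R)

Mark each player's best response to every combination of opponents' strategies; a profile where every player is best-responding is a pure Nash equilibrium.
Player A against L: payoffs 5, 8, 4 → best response Middle.
Player A against M: payoffs 9, 3, 1 → best response Up.
Player A against R: payoffs 3, 7, 1 → best response Middle.
Player B against Up: payoffs 3, 0, 8 → best response R.
Player B against Middle: payoffs 0, 3, 4 → best response R.
Player B against Down: payoffs 0, 2, 8 → best response R.
Mutual best responses: (Middle, R).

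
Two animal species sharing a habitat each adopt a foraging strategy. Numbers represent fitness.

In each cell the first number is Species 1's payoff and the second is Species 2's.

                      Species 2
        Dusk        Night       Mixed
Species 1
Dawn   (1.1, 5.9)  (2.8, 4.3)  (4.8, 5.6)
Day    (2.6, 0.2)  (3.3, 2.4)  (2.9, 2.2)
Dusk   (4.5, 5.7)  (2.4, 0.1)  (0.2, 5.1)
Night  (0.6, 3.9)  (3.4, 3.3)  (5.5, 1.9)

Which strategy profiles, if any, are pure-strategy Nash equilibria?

Species 1 against Dusk: payoffs 1.1, 2.6, 4.5, 0.6 → best response Dusk.
Species 1 against Night: payoffs 2.8, 3.3, 2.4, 3.4 → best response Night.
Species 1 against Mixed: payoffs 4.8, 2.9, 0.2, 5.5 → best response Night.
Species 2 against Dawn: payoffs 5.9, 4.3, 5.6 → best response Dusk.
Species 2 against Day: payoffs 0.2, 2.4, 2.2 → best response Night.
Species 2 against Dusk: payoffs 5.7, 0.1, 5.1 → best response Dusk.
Species 2 against Night: payoffs 3.9, 3.3, 1.9 → best response Dusk.
Mutual best responses: (Dusk, Dusk).

Pure NE: (Dusk, Dusk)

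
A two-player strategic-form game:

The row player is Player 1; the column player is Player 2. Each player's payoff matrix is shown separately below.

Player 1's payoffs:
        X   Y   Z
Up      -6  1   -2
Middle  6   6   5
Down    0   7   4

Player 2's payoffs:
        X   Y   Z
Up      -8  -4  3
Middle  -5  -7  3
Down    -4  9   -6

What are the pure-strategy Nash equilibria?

(Middle, Z) and (Down, Y)

(Up, X): Player 1 can switch to Middle (-6 → 6). Not NE.
(Up, Y): Player 1 can switch to Middle (1 → 6). Not NE.
(Up, Z): Player 1 can switch to Middle (-2 → 5). Not NE.
(Middle, X): Player 2 can switch to Z (-5 → 3). Not NE.
(Middle, Y): Player 1 can switch to Down (6 → 7). Not NE.
(Middle, Z): Player 1 gets 5, best alternative 4; Player 2 gets 3, best alternative -5. No profitable deviation — NE.
(Down, X): Player 1 can switch to Middle (0 → 6). Not NE.
(Down, Y): Player 1 gets 7, best alternative 6; Player 2 gets 9, best alternative -4. No profitable deviation — NE.
(The remaining 1 profile has a profitable deviation by the same check.)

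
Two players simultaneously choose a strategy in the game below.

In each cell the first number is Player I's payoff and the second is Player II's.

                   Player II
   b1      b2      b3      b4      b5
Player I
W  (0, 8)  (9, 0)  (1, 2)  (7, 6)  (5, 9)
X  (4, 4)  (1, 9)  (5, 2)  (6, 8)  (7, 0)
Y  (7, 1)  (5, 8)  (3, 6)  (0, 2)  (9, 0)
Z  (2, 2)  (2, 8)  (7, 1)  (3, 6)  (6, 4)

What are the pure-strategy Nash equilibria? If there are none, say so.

Player I against b1: payoffs 0, 4, 7, 2 → best response Y.
Player I against b2: payoffs 9, 1, 5, 2 → best response W.
Player I against b3: payoffs 1, 5, 3, 7 → best response Z.
Player I against b4: payoffs 7, 6, 0, 3 → best response W.
Player I against b5: payoffs 5, 7, 9, 6 → best response Y.
Player II against W: payoffs 8, 0, 2, 6, 9 → best response b5.
Player II against X: payoffs 4, 9, 2, 8, 0 → best response b2.
Player II against Y: payoffs 1, 8, 6, 2, 0 → best response b2.
Player II against Z: payoffs 2, 8, 1, 6, 4 → best response b2.
No profile is a mutual best response for all players.

No pure-strategy Nash equilibrium.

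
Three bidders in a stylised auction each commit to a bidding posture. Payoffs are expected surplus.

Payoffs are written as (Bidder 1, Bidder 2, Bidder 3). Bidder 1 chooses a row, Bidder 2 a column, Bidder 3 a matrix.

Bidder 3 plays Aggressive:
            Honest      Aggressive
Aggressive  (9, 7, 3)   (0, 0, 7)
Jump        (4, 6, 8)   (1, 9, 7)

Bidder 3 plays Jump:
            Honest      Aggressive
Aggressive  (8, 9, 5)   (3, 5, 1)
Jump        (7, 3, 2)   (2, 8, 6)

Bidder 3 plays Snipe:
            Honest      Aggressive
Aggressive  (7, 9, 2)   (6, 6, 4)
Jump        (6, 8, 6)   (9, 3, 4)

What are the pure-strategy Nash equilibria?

For each strategy profile, look for a profitable unilateral deviation.
(Aggressive, Honest, Aggressive): Bidder 3 can switch to Jump (3 → 5). Not NE.
(Aggressive, Honest, Jump): Bidder 1 gets 8, best alternative 7; Bidder 2 gets 9, best alternative 5; Bidder 3 gets 5, best alternative 3. No profitable deviation — NE.
(Aggressive, Honest, Snipe): Bidder 3 can switch to Aggressive (2 → 3). Not NE.
(Aggressive, Aggressive, Aggressive): Bidder 1 can switch to Jump (0 → 1). Not NE.
(Aggressive, Aggressive, Jump): Bidder 2 can switch to Honest (5 → 9). Not NE.
(Aggressive, Aggressive, Snipe): Bidder 1 can switch to Jump (6 → 9). Not NE.
(Jump, Honest, Aggressive): Bidder 1 can switch to Aggressive (4 → 9). Not NE.
(Jump, Honest, Jump): Bidder 1 can switch to Aggressive (7 → 8). Not NE.
(Jump, Honest, Snipe): Bidder 1 can switch to Aggressive (6 → 7). Not NE.
(Jump, Aggressive, Aggressive): Bidder 1 gets 1, best alternative 0; Bidder 2 gets 9, best alternative 6; Bidder 3 gets 7, best alternative 6. No profitable deviation — NE.
(Jump, Aggressive, Jump): Bidder 1 can switch to Aggressive (2 → 3). Not NE.
(Jump, Aggressive, Snipe): Bidder 2 can switch to Honest (3 → 8). Not NE.

Pure-strategy Nash equilibria: (Aggressive, Honest, Jump); (Jump, Aggressive, Aggressive)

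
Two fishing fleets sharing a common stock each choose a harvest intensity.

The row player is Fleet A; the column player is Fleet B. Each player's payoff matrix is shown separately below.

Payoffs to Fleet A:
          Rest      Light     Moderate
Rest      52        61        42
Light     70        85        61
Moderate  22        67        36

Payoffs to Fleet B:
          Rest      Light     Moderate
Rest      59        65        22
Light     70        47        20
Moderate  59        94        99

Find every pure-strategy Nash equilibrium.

Fleet A against Rest: payoffs 52, 70, 22 → best response Light.
Fleet A against Light: payoffs 61, 85, 67 → best response Light.
Fleet A against Moderate: payoffs 42, 61, 36 → best response Light.
Fleet B against Rest: payoffs 59, 65, 22 → best response Light.
Fleet B against Light: payoffs 70, 47, 20 → best response Rest.
Fleet B against Moderate: payoffs 59, 94, 99 → best response Moderate.
Mutual best responses: (Light, Rest).

Pure NE: (Light, Rest)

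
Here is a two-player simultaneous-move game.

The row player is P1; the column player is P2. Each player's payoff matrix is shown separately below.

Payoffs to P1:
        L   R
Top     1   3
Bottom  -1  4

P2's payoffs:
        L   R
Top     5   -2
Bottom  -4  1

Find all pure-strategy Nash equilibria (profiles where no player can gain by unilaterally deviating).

Pure-strategy Nash equilibria: (Top, L) and (Bottom, R)

For each strategy profile, look for a profitable unilateral deviation.
(Top, L): P1 gets 1, best alternative -1; P2 gets 5, best alternative -2. No profitable deviation — NE.
(Top, R): P1 can switch to Bottom (3 → 4). Not NE.
(Bottom, L): P1 can switch to Top (-1 → 1). Not NE.
(Bottom, R): P1 gets 4, best alternative 3; P2 gets 1, best alternative -4. No profitable deviation — NE.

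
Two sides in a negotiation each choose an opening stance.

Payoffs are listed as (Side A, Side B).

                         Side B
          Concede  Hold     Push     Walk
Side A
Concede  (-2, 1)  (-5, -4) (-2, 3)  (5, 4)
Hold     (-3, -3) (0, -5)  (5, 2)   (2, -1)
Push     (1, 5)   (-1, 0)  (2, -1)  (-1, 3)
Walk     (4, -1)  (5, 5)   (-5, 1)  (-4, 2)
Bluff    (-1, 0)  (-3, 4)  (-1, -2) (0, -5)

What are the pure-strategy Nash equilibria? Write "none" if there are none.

For each strategy profile, look for a profitable unilateral deviation.
(Concede, Concede): Side A can switch to Push (-2 → 1). Not NE.
(Concede, Hold): Side A can switch to Hold (-5 → 0). Not NE.
(Concede, Push): Side A can switch to Hold (-2 → 5). Not NE.
(Concede, Walk): Side A gets 5, best alternative 2; Side B gets 4, best alternative 3. No profitable deviation — NE.
(Hold, Concede): Side A can switch to Concede (-3 → -2). Not NE.
(Hold, Hold): Side A can switch to Walk (0 → 5). Not NE.
(Hold, Push): Side A gets 5, best alternative 2; Side B gets 2, best alternative -1. No profitable deviation — NE.
(Hold, Walk): Side A can switch to Concede (2 → 5). Not NE.
(Push, Concede): Side A can switch to Walk (1 → 4). Not NE.
(Push, Hold): Side A can switch to Hold (-1 → 0). Not NE.
(Push, Push): Side A can switch to Hold (2 → 5). Not NE.
(Push, Walk): Side A can switch to Concede (-1 → 5). Not NE.
(Walk, Hold): Side A gets 5, best alternative 0; Side B gets 5, best alternative 2. No profitable deviation — NE.
(The remaining 7 profiles each have a profitable deviation by the same check.)

(Concede, Walk), (Hold, Push), (Walk, Hold)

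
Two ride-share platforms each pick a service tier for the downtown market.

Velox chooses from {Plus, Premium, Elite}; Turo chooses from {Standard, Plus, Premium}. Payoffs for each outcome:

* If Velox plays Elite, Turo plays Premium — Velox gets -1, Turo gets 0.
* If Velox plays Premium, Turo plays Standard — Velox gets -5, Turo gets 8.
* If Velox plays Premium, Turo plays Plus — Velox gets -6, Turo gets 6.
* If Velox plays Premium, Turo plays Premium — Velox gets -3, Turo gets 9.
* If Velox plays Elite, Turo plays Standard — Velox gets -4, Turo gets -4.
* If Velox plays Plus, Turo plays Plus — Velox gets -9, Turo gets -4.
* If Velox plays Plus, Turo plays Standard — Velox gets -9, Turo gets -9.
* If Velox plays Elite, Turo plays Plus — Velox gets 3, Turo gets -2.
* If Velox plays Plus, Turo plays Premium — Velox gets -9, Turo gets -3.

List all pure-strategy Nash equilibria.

Mark each player's best response to every combination of opponents' strategies; a profile where every player is best-responding is a pure Nash equilibrium.
Velox against Standard: payoffs -9, -5, -4 → best response Elite.
Velox against Plus: payoffs -9, -6, 3 → best response Elite.
Velox against Premium: payoffs -9, -3, -1 → best response Elite.
Turo against Plus: payoffs -9, -4, -3 → best response Premium.
Turo against Premium: payoffs 8, 6, 9 → best response Premium.
Turo against Elite: payoffs -4, -2, 0 → best response Premium.
Mutual best responses: (Elite, Premium).

Pure NE: (Elite, Premium)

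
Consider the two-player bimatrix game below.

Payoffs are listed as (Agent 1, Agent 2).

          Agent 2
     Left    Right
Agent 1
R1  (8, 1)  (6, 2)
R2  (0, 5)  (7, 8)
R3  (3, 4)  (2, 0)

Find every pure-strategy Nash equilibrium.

(R2, Right)

(R1, Left): Agent 2 can switch to Right (1 → 2). Not NE.
(R1, Right): Agent 1 can switch to R2 (6 → 7). Not NE.
(R2, Left): Agent 1 can switch to R1 (0 → 8). Not NE.
(R2, Right): Agent 1 gets 7, best alternative 6; Agent 2 gets 8, best alternative 5. No profitable deviation — NE.
(R3, Left): Agent 1 can switch to R1 (3 → 8). Not NE.
(R3, Right): Agent 1 can switch to R1 (2 → 6). Not NE.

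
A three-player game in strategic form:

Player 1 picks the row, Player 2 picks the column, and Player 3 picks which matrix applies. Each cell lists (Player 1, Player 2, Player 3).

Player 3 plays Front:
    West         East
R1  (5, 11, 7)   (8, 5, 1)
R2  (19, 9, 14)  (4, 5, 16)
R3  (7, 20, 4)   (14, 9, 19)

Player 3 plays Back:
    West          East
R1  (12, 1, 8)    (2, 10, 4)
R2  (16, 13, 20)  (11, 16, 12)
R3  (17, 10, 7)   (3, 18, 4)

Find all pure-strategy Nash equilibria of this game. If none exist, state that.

This game has no pure Nash equilibrium.

(R1, West, Front): Player 1 can switch to R2 (5 → 19). Not NE.
(R1, West, Back): Player 1 can switch to R2 (12 → 16). Not NE.
(R1, East, Front): Player 1 can switch to R3 (8 → 14). Not NE.
(R1, East, Back): Player 1 can switch to R2 (2 → 11). Not NE.
(R2, West, Front): Player 3 can switch to Back (14 → 20). Not NE.
(R2, West, Back): Player 1 can switch to R3 (16 → 17). Not NE.
(R2, East, Front): Player 1 can switch to R1 (4 → 8). Not NE.
(R2, East, Back): Player 3 can switch to Front (12 → 16). Not NE.
(The remaining 4 profiles each have a profitable deviation by the same check.)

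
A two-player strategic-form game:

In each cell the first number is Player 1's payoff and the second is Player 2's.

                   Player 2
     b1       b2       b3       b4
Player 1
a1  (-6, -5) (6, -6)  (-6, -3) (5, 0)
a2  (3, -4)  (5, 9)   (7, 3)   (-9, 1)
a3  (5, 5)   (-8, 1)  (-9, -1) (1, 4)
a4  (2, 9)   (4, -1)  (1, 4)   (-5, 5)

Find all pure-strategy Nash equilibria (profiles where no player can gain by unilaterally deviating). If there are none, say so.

The pure Nash equilibria are (a1, b4); (a3, b1).

Player 1 against b1: payoffs -6, 3, 5, 2 → best response a3.
Player 1 against b2: payoffs 6, 5, -8, 4 → best response a1.
Player 1 against b3: payoffs -6, 7, -9, 1 → best response a2.
Player 1 against b4: payoffs 5, -9, 1, -5 → best response a1.
Player 2 against a1: payoffs -5, -6, -3, 0 → best response b4.
Player 2 against a2: payoffs -4, 9, 3, 1 → best response b2.
Player 2 against a3: payoffs 5, 1, -1, 4 → best response b1.
Player 2 against a4: payoffs 9, -1, 4, 5 → best response b1.
Mutual best responses: (a1, b4); (a3, b1).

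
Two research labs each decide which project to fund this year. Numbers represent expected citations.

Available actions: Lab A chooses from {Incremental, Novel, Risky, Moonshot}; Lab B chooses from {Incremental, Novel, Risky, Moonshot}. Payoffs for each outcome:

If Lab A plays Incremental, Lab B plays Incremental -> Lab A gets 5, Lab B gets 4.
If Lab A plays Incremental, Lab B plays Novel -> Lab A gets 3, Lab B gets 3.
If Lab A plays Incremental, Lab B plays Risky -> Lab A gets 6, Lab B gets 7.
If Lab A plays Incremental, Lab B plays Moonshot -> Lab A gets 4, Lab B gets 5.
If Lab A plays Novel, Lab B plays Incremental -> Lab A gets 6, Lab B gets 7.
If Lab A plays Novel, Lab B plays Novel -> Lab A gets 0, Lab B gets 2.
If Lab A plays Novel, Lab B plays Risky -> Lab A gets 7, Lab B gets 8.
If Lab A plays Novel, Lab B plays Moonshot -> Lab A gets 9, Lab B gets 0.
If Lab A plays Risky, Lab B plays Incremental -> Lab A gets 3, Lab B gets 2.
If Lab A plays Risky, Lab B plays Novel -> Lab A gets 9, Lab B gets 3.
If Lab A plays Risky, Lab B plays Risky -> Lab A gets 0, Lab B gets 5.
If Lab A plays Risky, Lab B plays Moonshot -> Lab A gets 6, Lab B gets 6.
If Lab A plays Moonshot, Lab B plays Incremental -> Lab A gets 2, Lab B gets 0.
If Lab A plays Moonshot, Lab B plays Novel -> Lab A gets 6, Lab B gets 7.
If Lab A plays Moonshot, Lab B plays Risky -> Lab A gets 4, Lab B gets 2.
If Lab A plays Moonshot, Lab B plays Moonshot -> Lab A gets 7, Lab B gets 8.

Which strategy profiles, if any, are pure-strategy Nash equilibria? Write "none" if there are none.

The unique pure-strategy Nash equilibrium is (Novel, Risky).

(Incremental, Incremental): Lab A can switch to Novel (5 → 6). Not NE.
(Incremental, Novel): Lab A can switch to Risky (3 → 9). Not NE.
(Incremental, Risky): Lab A can switch to Novel (6 → 7). Not NE.
(Incremental, Moonshot): Lab A can switch to Novel (4 → 9). Not NE.
(Novel, Incremental): Lab B can switch to Risky (7 → 8). Not NE.
(Novel, Novel): Lab A can switch to Incremental (0 → 3). Not NE.
(Novel, Risky): Lab A gets 7, best alternative 6; Lab B gets 8, best alternative 7. No profitable deviation — NE.
(Novel, Moonshot): Lab B can switch to Incremental (0 → 7). Not NE.
(Risky, Incremental): Lab A can switch to Incremental (3 → 5). Not NE.
(Risky, Novel): Lab B can switch to Risky (3 → 5). Not NE.
(Risky, Risky): Lab A can switch to Incremental (0 → 6). Not NE.
(Risky, Moonshot): Lab A can switch to Novel (6 → 9). Not NE.
(Moonshot, Incremental): Lab A can switch to Incremental (2 → 5). Not NE.
(The remaining 3 profiles each have a profitable deviation by the same check.)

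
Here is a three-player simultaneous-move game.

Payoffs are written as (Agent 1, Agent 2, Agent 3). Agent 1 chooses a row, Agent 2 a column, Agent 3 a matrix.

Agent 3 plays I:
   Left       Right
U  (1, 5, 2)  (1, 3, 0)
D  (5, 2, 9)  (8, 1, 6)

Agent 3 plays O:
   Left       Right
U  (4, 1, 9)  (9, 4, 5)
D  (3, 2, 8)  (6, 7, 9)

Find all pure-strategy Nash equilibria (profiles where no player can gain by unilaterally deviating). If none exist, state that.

Pure-strategy Nash equilibria: (U, Right, O), (D, Left, I)

Agent 1 against (Left, I): payoffs 1, 5 → best response D.
Agent 1 against (Left, O): payoffs 4, 3 → best response U.
Agent 1 against (Right, I): payoffs 1, 8 → best response D.
Agent 1 against (Right, O): payoffs 9, 6 → best response U.
Agent 2 against (U, I): payoffs 5, 3 → best response Left.
Agent 2 against (U, O): payoffs 1, 4 → best response Right.
Agent 2 against (D, I): payoffs 2, 1 → best response Left.
Agent 2 against (D, O): payoffs 2, 7 → best response Right.
Agent 3 against (U, Left): payoffs 2, 9 → best response O.
Agent 3 against (U, Right): payoffs 0, 5 → best response O.
Agent 3 against (D, Left): payoffs 9, 8 → best response I.
Agent 3 against (D, Right): payoffs 6, 9 → best response O.
Mutual best responses: (U, Right, O); (D, Left, I).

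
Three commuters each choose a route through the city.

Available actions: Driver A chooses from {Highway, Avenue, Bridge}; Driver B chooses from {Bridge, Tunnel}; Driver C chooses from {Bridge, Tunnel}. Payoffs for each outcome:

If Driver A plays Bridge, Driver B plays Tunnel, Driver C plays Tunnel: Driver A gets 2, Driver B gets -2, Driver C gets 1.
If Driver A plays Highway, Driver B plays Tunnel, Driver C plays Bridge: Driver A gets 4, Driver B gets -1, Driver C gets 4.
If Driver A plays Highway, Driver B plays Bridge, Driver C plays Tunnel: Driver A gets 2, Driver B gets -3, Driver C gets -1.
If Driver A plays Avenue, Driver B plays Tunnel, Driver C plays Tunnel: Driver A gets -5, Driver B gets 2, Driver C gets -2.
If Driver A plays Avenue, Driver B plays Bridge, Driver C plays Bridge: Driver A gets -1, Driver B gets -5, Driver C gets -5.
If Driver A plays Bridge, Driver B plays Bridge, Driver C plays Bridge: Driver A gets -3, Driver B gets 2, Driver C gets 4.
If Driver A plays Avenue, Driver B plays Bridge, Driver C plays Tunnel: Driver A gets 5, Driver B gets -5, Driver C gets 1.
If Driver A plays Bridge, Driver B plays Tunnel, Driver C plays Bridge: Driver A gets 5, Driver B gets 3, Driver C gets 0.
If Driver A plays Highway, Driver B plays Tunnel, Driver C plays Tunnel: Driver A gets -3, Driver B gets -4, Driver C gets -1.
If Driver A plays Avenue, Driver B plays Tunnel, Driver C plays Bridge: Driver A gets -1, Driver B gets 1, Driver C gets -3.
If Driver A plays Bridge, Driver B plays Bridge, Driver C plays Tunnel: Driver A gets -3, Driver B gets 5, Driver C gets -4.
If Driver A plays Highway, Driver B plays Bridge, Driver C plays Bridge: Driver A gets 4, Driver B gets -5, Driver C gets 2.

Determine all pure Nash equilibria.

Driver A against (Bridge, Bridge): payoffs 4, -1, -3 → best response Highway.
Driver A against (Bridge, Tunnel): payoffs 2, 5, -3 → best response Avenue.
Driver A against (Tunnel, Bridge): payoffs 4, -1, 5 → best response Bridge.
Driver A against (Tunnel, Tunnel): payoffs -3, -5, 2 → best response Bridge.
Driver B against (Highway, Bridge): payoffs -5, -1 → best response Tunnel.
Driver B against (Highway, Tunnel): payoffs -3, -4 → best response Bridge.
Driver B against (Avenue, Bridge): payoffs -5, 1 → best response Tunnel.
Driver B against (Avenue, Tunnel): payoffs -5, 2 → best response Tunnel.
Driver B against (Bridge, Bridge): payoffs 2, 3 → best response Tunnel.
Driver B against (Bridge, Tunnel): payoffs 5, -2 → best response Bridge.
Driver C against (Highway, Bridge): payoffs 2, -1 → best response Bridge.
Driver C against (Highway, Tunnel): payoffs 4, -1 → best response Bridge.
Driver C against (Avenue, Bridge): payoffs -5, 1 → best response Tunnel.
Driver C against (Avenue, Tunnel): payoffs -3, -2 → best response Tunnel.
Driver C against (Bridge, Bridge): payoffs 4, -4 → best response Bridge.
Driver C against (Bridge, Tunnel): payoffs 0, 1 → best response Tunnel.
No profile is a mutual best response for all players.

There is no pure-strategy Nash equilibrium.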